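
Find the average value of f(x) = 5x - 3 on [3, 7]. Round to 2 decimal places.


Average value = 1/(b-a) * integral from a to b of f(x) dx
First compute the integral of 5x - 3:
F(x) = (5/2)x^2 - 3x
F(7) = 5/2 * 49 - 3 * 7 = 203/2
F(3) = 5/2 * 9 - 3 * 3 = 27/2
Integral = 203/2 - 27/2 = 88
Average = 88 / (7 - 3) = 88 / 4
= 22 = 22.00

22.00


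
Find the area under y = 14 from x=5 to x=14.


The area under a constant function y = 14 is a rectangle.
Width = 14 - 5 = 9
Height = 14
Area = width * height
= 9 * 14
= 126

126


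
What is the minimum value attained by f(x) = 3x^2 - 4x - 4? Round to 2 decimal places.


For a quadratic f(x) = ax^2 + bx + c with a > 0, the minimum is at the vertex.
Vertex x-coordinate: x = -b/(2a)
x = -(-4) / (2 * 3)
x = 4/6 = 2/3
Substitute back to find the minimum value:
f(2/3) = 3 * (2/3)^2 - 4 * (2/3) - 4
= 4/3 - 8/3 - 4
= -16/3 ≈ -5.33

-5.33


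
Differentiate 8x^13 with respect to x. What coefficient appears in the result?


We apply the power rule: d/dx [ax^n] = a*n * x^(n-1)
d/dx [8x^13]
= 8 * 13 * x^(13-1)
= 104x^12
The coefficient is 104

104


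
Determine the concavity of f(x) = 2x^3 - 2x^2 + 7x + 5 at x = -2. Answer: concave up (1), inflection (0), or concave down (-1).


Concavity is determined by the sign of f''(x).
f(x) = 2x^3 - 2x^2 + 7x + 5
f'(x) = 6x^2 - 4x + 7
f''(x) = 12x - 4
f''(-2) = 12 * (-2) - 4
= -24 - 4
= -28
Since f''(-2) < 0, the function is concave down (-1)

-1


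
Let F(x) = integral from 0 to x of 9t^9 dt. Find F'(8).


By the Fundamental Theorem of Calculus (Part 1):
If F(x) = integral from 0 to x of f(t) dt, then F'(x) = f(x)
Here f(t) = 9t^9
So F'(x) = 9x^9
Evaluate at x = 8:
F'(8) = 9 * 8^9
= 9 * 134217728
= 1207959552

1207959552


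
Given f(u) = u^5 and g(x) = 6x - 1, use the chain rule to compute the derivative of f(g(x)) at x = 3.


Using the chain rule: (f(g(x)))' = f'(g(x)) * g'(x)
First, find g(3):
g(3) = 6 * 3 - 1 = 17
Next, f'(u) = 5u^4
And g'(x) = 6
So f'(g(3)) * g'(3)
= 5 * 17^4 * 6
= 5 * 83521 * 6
= 2505630

2505630


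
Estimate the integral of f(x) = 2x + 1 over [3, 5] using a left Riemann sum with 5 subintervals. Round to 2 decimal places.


Left Riemann sum uses left endpoints of each subinterval.
Interval: [3, 5], n = 5
dx = (5 - 3) / 5 = 2/5
Left endpoints: [3, 17/5, 19/5, 21/5, 23/5]
f values: [7, 39/5, 43/5, 47/5, 51/5]
Sum = dx * (sum of f values)
= 2/5 * 43
= 86/5 = 17.20

17.20


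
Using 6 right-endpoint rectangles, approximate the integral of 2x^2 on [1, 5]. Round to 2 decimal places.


Right Riemann sum uses right endpoints of each subinterval.
Interval: [1, 5], n = 6
dx = (5 - 1) / 6 = 2/3
Right endpoints: [5/3, 7/3, 3, 11/3, 13/3, 5]
f values: [50/9, 98/9, 18, 242/9, 338/9, 50]
Sum = dx * (sum of f values)
= 2/3 * 1340/9
= 2680/27 ≈ 99.26

99.26


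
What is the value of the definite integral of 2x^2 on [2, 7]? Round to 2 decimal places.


Find the antiderivative of 2x^2:
F(x) = 2/3 * x^3
Apply the Fundamental Theorem of Calculus:
F(7) - F(2)
= 2/3 * 7^3 - 2/3 * 2^3
= 2/3 * (343 - 8)
= 2/3 * 335
= 670/3 ≈ 223.33

223.33


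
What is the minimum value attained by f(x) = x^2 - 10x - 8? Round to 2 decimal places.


For a quadratic f(x) = ax^2 + bx + c with a > 0, the minimum is at the vertex.
Vertex x-coordinate: x = -b/(2a)
x = -(-10) / (2 * 1)
x = 10/2 = 5
Substitute back to find the minimum value:
f(5) = 1 * 5^2 - 10 * 5 - 8
= 25 - 50 - 8
= -33 = -33.00

-33.00


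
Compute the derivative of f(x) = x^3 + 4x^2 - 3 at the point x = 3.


Differentiate f(x) = x^3 + 4x^2 - 3 term by term:
f'(x) = 3x^2 + 8x
Substitute x = 3:
f'(3) = 3 * 3^2 + 8 * 3 + 0
= 27 + 24 + 0
= 51

51


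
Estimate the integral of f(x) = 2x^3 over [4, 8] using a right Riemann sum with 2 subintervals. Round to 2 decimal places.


Right Riemann sum uses right endpoints of each subinterval.
Interval: [4, 8], n = 2
dx = (8 - 4) / 2 = 2
Right endpoints: [6, 8]
f values: [432, 1024]
Sum = dx * (sum of f values)
= 2 * 1456
= 2912 = 2912.00

2912.00


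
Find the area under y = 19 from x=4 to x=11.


The area under a constant function y = 19 is a rectangle.
Width = 11 - 4 = 7
Height = 19
Area = width * height
= 7 * 19
= 133

133


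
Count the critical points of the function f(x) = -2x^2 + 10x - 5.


Find where f'(x) = 0:
f'(x) = -4x + 10
Set f'(x) = 0:
-4x + 10 = 0
x = -10 / (-4) = 5/2
This is a linear equation in x, so there is exactly one solution.
Number of critical points: 1

1


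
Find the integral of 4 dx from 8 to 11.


The integral of a constant k over [a, b] equals k * (b - a).
integral from 8 to 11 of 4 dx
= 4 * (11 - 8)
= 4 * 3
= 12

12


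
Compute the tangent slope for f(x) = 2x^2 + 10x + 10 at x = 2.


The slope of the tangent line equals f'(x) at the point.
f(x) = 2x^2 + 10x + 10
f'(x) = 4x + 10
At x = 2:
f'(2) = 4 * 2 + 10
= 8 + 10
= 18

18


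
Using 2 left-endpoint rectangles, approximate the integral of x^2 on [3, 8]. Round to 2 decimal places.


Left Riemann sum uses left endpoints of each subinterval.
Interval: [3, 8], n = 2
dx = (8 - 3) / 2 = 5/2
Left endpoints: [3, 11/2]
f values: [9, 121/4]
Sum = dx * (sum of f values)
= 5/2 * 157/4
= 785/8 ≈ 98.13

98.13


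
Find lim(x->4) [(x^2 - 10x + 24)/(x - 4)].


Direct substitution gives 0/0, so we factor the numerator.
Factor: (x^2 - 10x + 24) = (x - 4)(x - 6)
Cancel the common factor (x - 4):
(x^2 - 10x + 24)/(x - 4) = (x - 6)
Now substitute x = 4:
= (4) - (6) = -2

-2


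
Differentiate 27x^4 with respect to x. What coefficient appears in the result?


We apply the power rule: d/dx [ax^n] = a*n * x^(n-1)
d/dx [27x^4]
= 27 * 4 * x^(4-1)
= 108x^3
The coefficient is 108

108


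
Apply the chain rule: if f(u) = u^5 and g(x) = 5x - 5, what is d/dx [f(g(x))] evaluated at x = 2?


Using the chain rule: (f(g(x)))' = f'(g(x)) * g'(x)
First, find g(2):
g(2) = 5 * 2 - 5 = 5
Next, f'(u) = 5u^4
And g'(x) = 5
So f'(g(2)) * g'(2)
= 5 * 5^4 * 5
= 5 * 625 * 5
= 15625

15625


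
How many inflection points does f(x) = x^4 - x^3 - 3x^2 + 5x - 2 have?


Inflection points occur where f''(x) = 0 and concavity changes.
f(x) = x^4 - x^3 - 3x^2 + 5x - 2
f'(x) = 4x^3 - 3x^2 - 6x + 5
f''(x) = 12x^2 - 6x - 6
This is a quadratic in x. Use the discriminant to count real roots.
Discriminant = (-6)^2 - 4 * 12 * (-6)
= 36 - (-288)
= 324
Since discriminant > 0, f''(x) = 0 has 2 distinct real solutions.
A quadratic with two distinct real roots changes sign at each root, so concavity changes at both.
Number of inflection points: 2

2


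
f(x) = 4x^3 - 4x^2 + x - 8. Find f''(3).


First derivative:
f'(x) = 12x^2 - 8x + 1
Second derivative:
f''(x) = 24x - 8
Substitute x = 3:
f''(3) = 24 * 3 - 8
= 72 - 8
= 64

64


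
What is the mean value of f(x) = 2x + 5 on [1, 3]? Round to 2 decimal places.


Average value = 1/(b-a) * integral from a to b of f(x) dx
First compute the integral of 2x + 5:
F(x) = x^2 + 5x
F(3) = 1 * 9 + 5 * 3 = 24
F(1) = 1 * 1 + 5 * 1 = 6
Integral = 24 - 6 = 18
Average = 18 / (3 - 1) = 18 / 2
= 9 = 9.00

9.00


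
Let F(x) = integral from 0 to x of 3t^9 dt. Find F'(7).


By the Fundamental Theorem of Calculus (Part 1):
If F(x) = integral from 0 to x of f(t) dt, then F'(x) = f(x)
Here f(t) = 3t^9
So F'(x) = 3x^9
Evaluate at x = 7:
F'(7) = 3 * 7^9
= 3 * 40353607
= 121060821

121060821


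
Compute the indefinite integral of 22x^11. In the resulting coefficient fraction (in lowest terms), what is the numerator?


Apply the power rule for integration:
integral of ax^n dx = a/(n+1) * x^(n+1) + C
integral of 22x^11 dx
= 22/12 * x^12 + C
= 11/6 * x^12 + C
The coefficient in lowest terms is 11/6, and its numerator is 11

11


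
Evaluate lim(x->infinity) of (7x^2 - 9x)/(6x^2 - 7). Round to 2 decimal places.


For limits at infinity with equal-degree polynomials,
we compare leading coefficients.
Numerator leading term: 7x^2
Denominator leading term: 6x^2
Divide both by x^2:
lim = (7 - 9/x) / (6 - 7/x^2)
As x -> infinity, the 1/x and 1/x^2 terms vanish:
= 7/6 ≈ 1.17

1.17


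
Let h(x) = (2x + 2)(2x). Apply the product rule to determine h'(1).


Let u(x) = 2x + 2 and v(x) = 2x
u'(x) = 2
v'(x) = 2
Product rule: h'(x) = u'(x)*v(x) + u(x)*v'(x)
= 2 * (2x) + (2x + 2) * 2
At x = 1:
u(1) = 2 * 1 + 2 = 4
v(1) = 2 * 1 + 0 = 2
h'(1) = 2 * 2 + 4 * 2
= 4 + 8
= 12

12


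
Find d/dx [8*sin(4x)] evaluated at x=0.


Apply the chain rule to differentiate 8*sin(4x):
d/dx [8*sin(4x)]
= 8 * cos(4x) * d/dx(4x)
= 8 * 4 * cos(4x)
= 32 * cos(4x)
Evaluate at x = 0:
= 32 * cos(0)
= 32 * 1
= 32

32


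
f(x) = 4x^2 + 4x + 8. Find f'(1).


Differentiate term by term using power and sum rules:
f(x) = 4x^2 + 4x + 8
f'(x) = 8x + 4
Substitute x = 1:
f'(1) = 8 * 1 + 4
= 8 + 4
= 12

12


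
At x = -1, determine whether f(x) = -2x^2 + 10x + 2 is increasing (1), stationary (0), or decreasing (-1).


Compute f'(x) to determine behavior:
f'(x) = -4x + 10
f'(-1) = -4 * (-1) + 10
= 4 + 10
= 14
Since f'(-1) > 0, the function is increasing (1)

1


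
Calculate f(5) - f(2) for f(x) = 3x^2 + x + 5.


Net change = f(b) - f(a)
f(x) = 3x^2 + x + 5
Compute f(5):
f(5) = 3 * 5^2 + 1 * 5 + 5
= 75 + 5 + 5
= 85
Compute f(2):
f(2) = 3 * 2^2 + 1 * 2 + 5
= 12 + 2 + 5
= 19
Net change = 85 - 19 = 66

66


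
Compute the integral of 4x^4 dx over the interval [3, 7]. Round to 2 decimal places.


Find the antiderivative of 4x^4:
F(x) = 4/5 * x^5
Apply the Fundamental Theorem of Calculus:
F(7) - F(3)
= 4/5 * 7^5 - 4/5 * 3^5
= 4/5 * (16807 - 243)
= 4/5 * 16564
= 66256/5 = 13251.20

13251.20


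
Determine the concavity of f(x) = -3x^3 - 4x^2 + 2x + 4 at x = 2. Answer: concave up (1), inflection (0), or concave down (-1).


Concavity is determined by the sign of f''(x).
f(x) = -3x^3 - 4x^2 + 2x + 4
f'(x) = -9x^2 - 8x + 2
f''(x) = -18x - 8
f''(2) = -18 * 2 - 8
= -36 - 8
= -44
Since f''(2) < 0, the function is concave down (-1)

-1


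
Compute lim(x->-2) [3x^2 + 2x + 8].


Since polynomials are continuous, we use direct substitution.
lim(x->-2) of 3x^2 + 2x + 8
= 3 * (-2)^2 + 2 * (-2) + 8
= 12 - 4 + 8
= 16

16


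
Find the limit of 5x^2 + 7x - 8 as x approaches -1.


Since polynomials are continuous, we use direct substitution.
lim(x->-1) of 5x^2 + 7x - 8
= 5 * (-1)^2 + 7 * (-1) - 8
= 5 - 7 - 8
= -10

-10


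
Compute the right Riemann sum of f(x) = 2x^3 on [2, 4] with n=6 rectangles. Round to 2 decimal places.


Right Riemann sum uses right endpoints of each subinterval.
Interval: [2, 4], n = 6
dx = (4 - 2) / 6 = 1/3
Right endpoints: [7/3, 8/3, 3, 10/3, 11/3, 4]
f values: [686/27, 1024/27, 54, 2000/27, 2662/27, 128]
Sum = dx * (sum of f values)
= 1/3 * 418
= 418/3 ≈ 139.33

139.33


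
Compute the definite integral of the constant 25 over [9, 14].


The integral of a constant k over [a, b] equals k * (b - a).
integral from 9 to 14 of 25 dx
= 25 * (14 - 9)
= 25 * 5
= 125

125


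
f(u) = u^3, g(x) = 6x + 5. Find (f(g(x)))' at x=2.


Using the chain rule: (f(g(x)))' = f'(g(x)) * g'(x)
First, find g(2):
g(2) = 6 * 2 + 5 = 17
Next, f'(u) = 3u^2
And g'(x) = 6
So f'(g(2)) * g'(2)
= 3 * 17^2 * 6
= 3 * 289 * 6
= 5202

5202


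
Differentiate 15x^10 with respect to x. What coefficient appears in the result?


We apply the power rule: d/dx [ax^n] = a*n * x^(n-1)
d/dx [15x^10]
= 15 * 10 * x^(10-1)
= 150x^9
The coefficient is 150

150


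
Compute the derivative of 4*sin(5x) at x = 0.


Apply the chain rule to differentiate 4*sin(5x):
d/dx [4*sin(5x)]
= 4 * cos(5x) * d/dx(5x)
= 4 * 5 * cos(5x)
= 20 * cos(5x)
Evaluate at x = 0:
= 20 * cos(0)
= 20 * 1
= 20

20


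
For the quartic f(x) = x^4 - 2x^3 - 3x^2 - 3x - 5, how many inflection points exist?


Inflection points occur where f''(x) = 0 and concavity changes.
f(x) = x^4 - 2x^3 - 3x^2 - 3x - 5
f'(x) = 4x^3 - 6x^2 - 6x - 3
f''(x) = 12x^2 - 12x - 6
This is a quadratic in x. Use the discriminant to count real roots.
Discriminant = (-12)^2 - 4 * 12 * (-6)
= 144 - (-288)
= 432
Since discriminant > 0, f''(x) = 0 has 2 distinct real solutions.
A quadratic with two distinct real roots changes sign at each root, so concavity changes at both.
Number of inflection points: 2

2


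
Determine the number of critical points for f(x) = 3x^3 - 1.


Find where f'(x) = 0:
f(x) = 3x^3 - 1
f'(x) = 9x^2
This is a quadratic in x. Use the discriminant to count real roots.
Discriminant = (0)^2 - 4 * 9 * 0
= 0 - 0
= 0
Since discriminant = 0, f'(x) = 0 has exactly 1 real solution.
Number of critical points: 1

1


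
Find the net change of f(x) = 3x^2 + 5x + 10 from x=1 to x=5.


Net change = f(b) - f(a)
f(x) = 3x^2 + 5x + 10
Compute f(5):
f(5) = 3 * 5^2 + 5 * 5 + 10
= 75 + 25 + 10
= 110
Compute f(1):
f(1) = 3 * 1^2 + 5 * 1 + 10
= 3 + 5 + 10
= 18
Net change = 110 - 18 = 92

92


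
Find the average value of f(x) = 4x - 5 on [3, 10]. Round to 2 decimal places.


Average value = 1/(b-a) * integral from a to b of f(x) dx
First compute the integral of 4x - 5:
F(x) = 2x^2 - 5x
F(10) = 2 * 100 - 5 * 10 = 150
F(3) = 2 * 9 - 5 * 3 = 3
Integral = 150 - 3 = 147
Average = 147 / (10 - 3) = 147 / 7
= 21 = 21.00

21.00


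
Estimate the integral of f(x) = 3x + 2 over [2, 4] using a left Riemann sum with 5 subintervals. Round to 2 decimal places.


Left Riemann sum uses left endpoints of each subinterval.
Interval: [2, 4], n = 5
dx = (4 - 2) / 5 = 2/5
Left endpoints: [2, 12/5, 14/5, 16/5, 18/5]
f values: [8, 46/5, 52/5, 58/5, 64/5]
Sum = dx * (sum of f values)
= 2/5 * 52
= 104/5 = 20.80

20.80


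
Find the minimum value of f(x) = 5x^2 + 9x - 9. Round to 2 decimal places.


For a quadratic f(x) = ax^2 + bx + c with a > 0, the minimum is at the vertex.
Vertex x-coordinate: x = -b/(2a)
x = -(9) / (2 * 5)
x = -9/10
Substitute back to find the minimum value:
f(-9/10) = 5 * (-9/10)^2 + 9 * (-9/10) - 9
= 81/20 - 81/10 - 9
= -261/20 = -13.05

-13.05


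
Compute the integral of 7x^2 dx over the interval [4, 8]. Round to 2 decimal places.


Find the antiderivative of 7x^2:
F(x) = 7/3 * x^3
Apply the Fundamental Theorem of Calculus:
F(8) - F(4)
= 7/3 * 8^3 - 7/3 * 4^3
= 7/3 * (512 - 64)
= 7/3 * 448
= 3136/3 ≈ 1045.33

1045.33


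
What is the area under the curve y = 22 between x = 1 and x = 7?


The area under a constant function y = 22 is a rectangle.
Width = 7 - 1 = 6
Height = 22
Area = width * height
= 6 * 22
= 132

132


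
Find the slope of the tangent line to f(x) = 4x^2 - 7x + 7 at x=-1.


The slope of the tangent line equals f'(x) at the point.
f(x) = 4x^2 - 7x + 7
f'(x) = 8x - 7
At x = -1:
f'(-1) = 8 * (-1) - 7
= -8 - 7
= -15

-15


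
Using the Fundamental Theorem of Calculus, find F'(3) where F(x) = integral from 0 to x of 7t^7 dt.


By the Fundamental Theorem of Calculus (Part 1):
If F(x) = integral from 0 to x of f(t) dt, then F'(x) = f(x)
Here f(t) = 7t^7
So F'(x) = 7x^7
Evaluate at x = 3:
F'(3) = 7 * 3^7
= 7 * 2187
= 15309

15309


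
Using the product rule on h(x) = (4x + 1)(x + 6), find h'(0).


Let u(x) = 4x + 1 and v(x) = x + 6
u'(x) = 4
v'(x) = 1
Product rule: h'(x) = u'(x)*v(x) + u(x)*v'(x)
= 4 * (x + 6) + (4x + 1) * 1
At x = 0:
u(0) = 4 * 0 + 1 = 1
v(0) = 1 * 0 + 6 = 6
h'(0) = 4 * 6 + 1 * 1
= 24 + 1
= 25

25


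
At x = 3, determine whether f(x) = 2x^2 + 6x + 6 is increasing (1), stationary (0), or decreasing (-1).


Compute f'(x) to determine behavior:
f'(x) = 4x + 6
f'(3) = 4 * 3 + 6
= 12 + 6
= 18
Since f'(3) > 0, the function is increasing (1)

1


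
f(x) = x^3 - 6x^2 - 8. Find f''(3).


First derivative:
f'(x) = 3x^2 - 12x
Second derivative:
f''(x) = 6x - 12
Substitute x = 3:
f''(3) = 6 * 3 - 12
= 18 - 12
= 6

6


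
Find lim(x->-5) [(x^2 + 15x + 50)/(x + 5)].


Direct substitution gives 0/0, so we factor the numerator.
Factor: (x^2 + 15x + 50) = (x + 5)(x + 10)
Cancel the common factor (x + 5):
(x^2 + 15x + 50)/(x + 5) = (x + 10)
Now substitute x = -5:
= (-5) - (-10) = 5

5


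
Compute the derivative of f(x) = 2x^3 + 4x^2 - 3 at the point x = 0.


Differentiate f(x) = 2x^3 + 4x^2 - 3 term by term:
f'(x) = 6x^2 + 8x
Substitute x = 0:
f'(0) = 6 * 0^2 + 8 * 0 + 0
= 0 + 0 + 0
= 0

0


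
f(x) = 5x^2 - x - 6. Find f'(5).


Differentiate term by term using power and sum rules:
f(x) = 5x^2 - x - 6
f'(x) = 10x - 1
Substitute x = 5:
f'(5) = 10 * 5 - 1
= 50 - 1
= 49

49


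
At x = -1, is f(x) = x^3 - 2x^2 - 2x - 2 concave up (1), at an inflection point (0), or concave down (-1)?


Concavity is determined by the sign of f''(x).
f(x) = x^3 - 2x^2 - 2x - 2
f'(x) = 3x^2 - 4x - 2
f''(x) = 6x - 4
f''(-1) = 6 * (-1) - 4
= -6 - 4
= -10
Since f''(-1) < 0, the function is concave down (-1)

-1


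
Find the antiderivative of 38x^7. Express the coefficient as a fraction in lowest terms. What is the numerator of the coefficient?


Apply the power rule for integration:
integral of ax^n dx = a/(n+1) * x^(n+1) + C
integral of 38x^7 dx
= 38/8 * x^8 + C
= 19/4 * x^8 + C
The coefficient in lowest terms is 19/4, and its numerator is 19

19


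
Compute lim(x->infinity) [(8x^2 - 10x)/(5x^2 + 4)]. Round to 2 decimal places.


For limits at infinity with equal-degree polynomials,
we compare leading coefficients.
Numerator leading term: 8x^2
Denominator leading term: 5x^2
Divide both by x^2:
lim = (8 - 10/x) / (5 + 4/x^2)
As x -> infinity, the 1/x and 1/x^2 terms vanish:
= 8/5 = 1.60

1.60


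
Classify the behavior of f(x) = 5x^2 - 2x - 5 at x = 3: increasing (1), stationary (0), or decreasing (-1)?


Compute f'(x) to determine behavior:
f'(x) = 10x - 2
f'(3) = 10 * 3 - 2
= 30 - 2
= 28
Since f'(3) > 0, the function is increasing (1)

1


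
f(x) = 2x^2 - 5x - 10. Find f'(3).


Differentiate term by term using power and sum rules:
f(x) = 2x^2 - 5x - 10
f'(x) = 4x - 5
Substitute x = 3:
f'(3) = 4 * 3 - 5
= 12 - 5
= 7

7


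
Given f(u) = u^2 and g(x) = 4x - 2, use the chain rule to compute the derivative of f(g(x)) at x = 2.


Using the chain rule: (f(g(x)))' = f'(g(x)) * g'(x)
First, find g(2):
g(2) = 4 * 2 - 2 = 6
Next, f'(u) = 2u
And g'(x) = 4
So f'(g(2)) * g'(2)
= 2 * 6 * 4
= 48

48


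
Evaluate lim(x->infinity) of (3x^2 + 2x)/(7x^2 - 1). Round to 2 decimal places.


For limits at infinity with equal-degree polynomials,
we compare leading coefficients.
Numerator leading term: 3x^2
Denominator leading term: 7x^2
Divide both by x^2:
lim = (3 + 2/x) / (7 - 1/x^2)
As x -> infinity, the 1/x and 1/x^2 terms vanish:
= 3/7 ≈ 0.43

0.43


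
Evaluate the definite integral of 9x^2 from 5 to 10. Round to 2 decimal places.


Find the antiderivative of 9x^2:
F(x) = 9/3 * x^3
Apply the Fundamental Theorem of Calculus:
F(10) - F(5)
= 9/3 * 10^3 - 9/3 * 5^3
= 9/3 * (1000 - 125)
= 9/3 * 875
= 2625 = 2625.00

2625.00


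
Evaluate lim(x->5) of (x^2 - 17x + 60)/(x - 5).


Direct substitution gives 0/0, so we factor the numerator.
Factor: (x^2 - 17x + 60) = (x - 5)(x - 12)
Cancel the common factor (x - 5):
(x^2 - 17x + 60)/(x - 5) = (x - 12)
Now substitute x = 5:
= (5) - (12) = -7

-7


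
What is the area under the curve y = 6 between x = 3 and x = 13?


The area under a constant function y = 6 is a rectangle.
Width = 13 - 3 = 10
Height = 6
Area = width * height
= 10 * 6
= 60

60


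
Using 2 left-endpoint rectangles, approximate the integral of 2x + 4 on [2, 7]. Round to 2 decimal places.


Left Riemann sum uses left endpoints of each subinterval.
Interval: [2, 7], n = 2
dx = (7 - 2) / 2 = 5/2
Left endpoints: [2, 9/2]
f values: [8, 13]
Sum = dx * (sum of f values)
= 5/2 * 21
= 105/2 = 52.50

52.50


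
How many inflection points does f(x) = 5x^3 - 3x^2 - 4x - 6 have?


Inflection points occur where f''(x) = 0 and concavity changes.
f(x) = 5x^3 - 3x^2 - 4x - 6
f'(x) = 15x^2 - 6x - 4
f''(x) = 30x - 6
Set f''(x) = 0:
30x - 6 = 0
x = 6 / 30 = 1/5
Since f''(x) is linear (degree 1), it changes sign at this point.
Therefore there is exactly 1 inflection point.

1


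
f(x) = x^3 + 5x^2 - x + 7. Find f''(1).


First derivative:
f'(x) = 3x^2 + 10x - 1
Second derivative:
f''(x) = 6x + 10
Substitute x = 1:
f''(1) = 6 * 1 + 10
= 6 + 10
= 16

16


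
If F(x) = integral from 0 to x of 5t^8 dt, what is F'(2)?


By the Fundamental Theorem of Calculus (Part 1):
If F(x) = integral from 0 to x of f(t) dt, then F'(x) = f(x)
Here f(t) = 5t^8
So F'(x) = 5x^8
Evaluate at x = 2:
F'(2) = 5 * 2^8
= 5 * 256
= 1280

1280


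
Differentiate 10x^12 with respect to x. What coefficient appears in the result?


We apply the power rule: d/dx [ax^n] = a*n * x^(n-1)
d/dx [10x^12]
= 10 * 12 * x^(12-1)
= 120x^11
The coefficient is 120

120


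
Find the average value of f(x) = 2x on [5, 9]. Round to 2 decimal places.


Average value = 1/(b-a) * integral from a to b of f(x) dx
First compute the integral of 2x:
F(x) = x^2
F(9) = 1 * 81 + 0 * 9 = 81
F(5) = 1 * 25 + 0 * 5 = 25
Integral = 81 - 25 = 56
Average = 56 / (9 - 5) = 56 / 4
= 14 = 14.00

14.00


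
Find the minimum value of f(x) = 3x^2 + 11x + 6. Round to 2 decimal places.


For a quadratic f(x) = ax^2 + bx + c with a > 0, the minimum is at the vertex.
Vertex x-coordinate: x = -b/(2a)
x = -(11) / (2 * 3)
x = -11/6
Substitute back to find the minimum value:
f(-11/6) = 3 * (-11/6)^2 + 11 * (-11/6) + 6
= 121/12 - 121/6 + 6
= -49/12 ≈ -4.08

-4.08


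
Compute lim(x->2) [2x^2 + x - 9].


Since polynomials are continuous, we use direct substitution.
lim(x->2) of 2x^2 + x - 9
= 2 * 2^2 + 1 * 2 - 9
= 8 + 2 - 9
= 1

1


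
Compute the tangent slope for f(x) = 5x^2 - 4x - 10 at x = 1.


The slope of the tangent line equals f'(x) at the point.
f(x) = 5x^2 - 4x - 10
f'(x) = 10x - 4
At x = 1:
f'(1) = 10 * 1 - 4
= 10 - 4
= 6

6


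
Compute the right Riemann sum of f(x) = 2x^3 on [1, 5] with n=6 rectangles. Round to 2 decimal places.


Right Riemann sum uses right endpoints of each subinterval.
Interval: [1, 5], n = 6
dx = (5 - 1) / 6 = 2/3
Right endpoints: [5/3, 7/3, 3, 11/3, 13/3, 5]
f values: [250/27, 686/27, 54, 2662/27, 4394/27, 250]
Sum = dx * (sum of f values)
= 2/3 * 600
= 400 = 400.00

400.00


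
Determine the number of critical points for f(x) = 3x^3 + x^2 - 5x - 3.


Find where f'(x) = 0:
f(x) = 3x^3 + x^2 - 5x - 3
f'(x) = 9x^2 + 2x - 5
This is a quadratic in x. Use the discriminant to count real roots.
Discriminant = (2)^2 - 4 * 9 * (-5)
= 4 - (-180)
= 184
Since discriminant > 0, f'(x) = 0 has 2 real solutions.
Number of critical points: 2

2


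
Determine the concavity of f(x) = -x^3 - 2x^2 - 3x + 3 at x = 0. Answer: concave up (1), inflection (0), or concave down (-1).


Concavity is determined by the sign of f''(x).
f(x) = -x^3 - 2x^2 - 3x + 3
f'(x) = -3x^2 - 4x - 3
f''(x) = -6x - 4
f''(0) = -6 * 0 - 4
= 0 - 4
= -4
Since f''(0) < 0, the function is concave down (-1)

-1


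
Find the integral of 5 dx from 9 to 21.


The integral of a constant k over [a, b] equals k * (b - a).
integral from 9 to 21 of 5 dx
= 5 * (21 - 9)
= 5 * 12
= 60

60


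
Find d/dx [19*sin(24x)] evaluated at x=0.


Apply the chain rule to differentiate 19*sin(24x):
d/dx [19*sin(24x)]
= 19 * cos(24x) * d/dx(24x)
= 19 * 24 * cos(24x)
= 456 * cos(24x)
Evaluate at x = 0:
= 456 * cos(0)
= 456 * 1
= 456

456


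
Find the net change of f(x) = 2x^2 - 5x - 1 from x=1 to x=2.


Net change = f(b) - f(a)
f(x) = 2x^2 - 5x - 1
Compute f(2):
f(2) = 2 * 2^2 - 5 * 2 - 1
= 8 - 10 - 1
= -3
Compute f(1):
f(1) = 2 * 1^2 - 5 * 1 - 1
= 2 - 5 - 1
= -4
Net change = -3 - (-4) = 1

1


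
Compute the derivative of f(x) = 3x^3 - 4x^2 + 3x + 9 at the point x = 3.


Differentiate f(x) = 3x^3 - 4x^2 + 3x + 9 term by term:
f'(x) = 9x^2 - 8x + 3
Substitute x = 3:
f'(3) = 9 * 3^2 - 8 * 3 + 3
= 81 - 24 + 3
= 60

60


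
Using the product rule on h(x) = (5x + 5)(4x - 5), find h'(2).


Let u(x) = 5x + 5 and v(x) = 4x - 5
u'(x) = 5
v'(x) = 4
Product rule: h'(x) = u'(x)*v(x) + u(x)*v'(x)
= 5 * (4x - 5) + (5x + 5) * 4
At x = 2:
u(2) = 5 * 2 + 5 = 15
v(2) = 4 * 2 - 5 = 3
h'(2) = 5 * 3 + 15 * 4
= 15 + 60
= 75

75


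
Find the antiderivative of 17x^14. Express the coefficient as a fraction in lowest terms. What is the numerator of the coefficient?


Apply the power rule for integration:
integral of ax^n dx = a/(n+1) * x^(n+1) + C
integral of 17x^14 dx
= 17/15 * x^15 + C
The coefficient in lowest terms is 17/15, and its numerator is 17

17


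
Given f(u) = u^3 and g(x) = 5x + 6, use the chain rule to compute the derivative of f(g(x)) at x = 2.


Using the chain rule: (f(g(x)))' = f'(g(x)) * g'(x)
First, find g(2):
g(2) = 5 * 2 + 6 = 16
Next, f'(u) = 3u^2
And g'(x) = 5
So f'(g(2)) * g'(2)
= 3 * 16^2 * 5
= 3 * 256 * 5
= 3840

3840


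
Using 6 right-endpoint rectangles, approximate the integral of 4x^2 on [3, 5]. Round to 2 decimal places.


Right Riemann sum uses right endpoints of each subinterval.
Interval: [3, 5], n = 6
dx = (5 - 3) / 6 = 1/3
Right endpoints: [10/3, 11/3, 4, 13/3, 14/3, 5]
f values: [400/9, 484/9, 64, 676/9, 784/9, 100]
Sum = dx * (sum of f values)
= 1/3 * 3820/9
= 3820/27 ≈ 141.48

141.48


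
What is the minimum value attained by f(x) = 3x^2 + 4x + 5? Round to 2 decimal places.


For a quadratic f(x) = ax^2 + bx + c with a > 0, the minimum is at the vertex.
Vertex x-coordinate: x = -b/(2a)
x = -(4) / (2 * 3)
x = -4/6 = -2/3
Substitute back to find the minimum value:
f(-2/3) = 3 * (-2/3)^2 + 4 * (-2/3) + 5
= 4/3 - 8/3 + 5
= 11/3 ≈ 3.67

3.67


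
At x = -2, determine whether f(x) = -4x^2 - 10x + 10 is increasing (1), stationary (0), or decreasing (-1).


Compute f'(x) to determine behavior:
f'(x) = -8x - 10
f'(-2) = -8 * (-2) - 10
= 16 - 10
= 6
Since f'(-2) > 0, the function is increasing (1)

1


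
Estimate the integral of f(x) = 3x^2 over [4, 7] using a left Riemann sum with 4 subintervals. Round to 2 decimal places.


Left Riemann sum uses left endpoints of each subinterval.
Interval: [4, 7], n = 4
dx = (7 - 4) / 4 = 3/4
Left endpoints: [4, 19/4, 11/2, 25/4]
f values: [48, 1083/16, 363/4, 1875/16]
Sum = dx * (sum of f values)
= 3/4 * 2589/8
= 7767/32 ≈ 242.72

242.72


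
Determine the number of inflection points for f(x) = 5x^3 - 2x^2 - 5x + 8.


Inflection points occur where f''(x) = 0 and concavity changes.
f(x) = 5x^3 - 2x^2 - 5x + 8
f'(x) = 15x^2 - 4x - 5
f''(x) = 30x - 4
Set f''(x) = 0:
30x - 4 = 0
x = 4 / 30 = 2/15
Since f''(x) is linear (degree 1), it changes sign at this point.
Therefore there is exactly 1 inflection point.

1


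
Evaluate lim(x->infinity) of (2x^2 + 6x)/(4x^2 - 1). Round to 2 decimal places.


For limits at infinity with equal-degree polynomials,
we compare leading coefficients.
Numerator leading term: 2x^2
Denominator leading term: 4x^2
Divide both by x^2:
lim = (2 + 6/x) / (4 - 1/x^2)
As x -> infinity, the 1/x and 1/x^2 terms vanish:
= 2/4 = 1/2 = 0.50

0.50


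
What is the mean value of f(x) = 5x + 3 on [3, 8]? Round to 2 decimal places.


Average value = 1/(b-a) * integral from a to b of f(x) dx
First compute the integral of 5x + 3:
F(x) = (5/2)x^2 + 3x
F(8) = 5/2 * 64 + 3 * 8 = 184
F(3) = 5/2 * 9 + 3 * 3 = 63/2
Integral = 184 - 63/2 = 305/2
Average = (305/2) / (8 - 3) = (305/2) / 5
= 61/2 = 30.50

30.50


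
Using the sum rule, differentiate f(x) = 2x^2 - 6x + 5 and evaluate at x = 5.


Differentiate term by term using power and sum rules:
f(x) = 2x^2 - 6x + 5
f'(x) = 4x - 6
Substitute x = 5:
f'(5) = 4 * 5 - 6
= 20 - 6
= 14

14


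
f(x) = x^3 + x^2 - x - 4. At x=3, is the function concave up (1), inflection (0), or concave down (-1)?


Concavity is determined by the sign of f''(x).
f(x) = x^3 + x^2 - x - 4
f'(x) = 3x^2 + 2x - 1
f''(x) = 6x + 2
f''(3) = 6 * 3 + 2
= 18 + 2
= 20
Since f''(3) > 0, the function is concave up (1)

1


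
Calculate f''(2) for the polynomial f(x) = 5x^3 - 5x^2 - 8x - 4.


First derivative:
f'(x) = 15x^2 - 10x - 8
Second derivative:
f''(x) = 30x - 10
Substitute x = 2:
f''(2) = 30 * 2 - 10
= 60 - 10
= 50

50


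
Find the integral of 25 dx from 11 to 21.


The integral of a constant k over [a, b] equals k * (b - a).
integral from 11 to 21 of 25 dx
= 25 * (21 - 11)
= 25 * 10
= 250

250


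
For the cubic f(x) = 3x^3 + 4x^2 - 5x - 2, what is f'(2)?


Differentiate f(x) = 3x^3 + 4x^2 - 5x - 2 term by term:
f'(x) = 9x^2 + 8x - 5
Substitute x = 2:
f'(2) = 9 * 2^2 + 8 * 2 - 5
= 36 + 16 - 5
= 47

47


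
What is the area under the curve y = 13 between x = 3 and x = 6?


The area under a constant function y = 13 is a rectangle.
Width = 6 - 3 = 3
Height = 13
Area = width * height
= 3 * 13
= 39

39


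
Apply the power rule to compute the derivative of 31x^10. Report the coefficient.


We apply the power rule: d/dx [ax^n] = a*n * x^(n-1)
d/dx [31x^10]
= 31 * 10 * x^(10-1)
= 310x^9
The coefficient is 310

310


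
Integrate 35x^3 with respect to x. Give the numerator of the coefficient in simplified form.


Apply the power rule for integration:
integral of ax^n dx = a/(n+1) * x^(n+1) + C
integral of 35x^3 dx
= 35/4 * x^4 + C
The coefficient in lowest terms is 35/4, and its numerator is 35

35


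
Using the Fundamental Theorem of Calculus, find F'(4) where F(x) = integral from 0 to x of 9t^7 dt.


By the Fundamental Theorem of Calculus (Part 1):
If F(x) = integral from 0 to x of f(t) dt, then F'(x) = f(x)
Here f(t) = 9t^7
So F'(x) = 9x^7
Evaluate at x = 4:
F'(4) = 9 * 4^7
= 9 * 16384
= 147456

147456


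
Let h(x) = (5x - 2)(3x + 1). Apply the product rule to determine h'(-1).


Let u(x) = 5x - 2 and v(x) = 3x + 1
u'(x) = 5
v'(x) = 3
Product rule: h'(x) = u'(x)*v(x) + u(x)*v'(x)
= 5 * (3x + 1) + (5x - 2) * 3
At x = -1:
u(-1) = 5 * (-1) - 2 = -7
v(-1) = 3 * (-1) + 1 = -2
h'(-1) = 5 * (-2) + (-7) * 3
= -10 - 21
= -31

-31


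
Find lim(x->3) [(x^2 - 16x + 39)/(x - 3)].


Direct substitution gives 0/0, so we factor the numerator.
Factor: (x^2 - 16x + 39) = (x - 3)(x - 13)
Cancel the common factor (x - 3):
(x^2 - 16x + 39)/(x - 3) = (x - 13)
Now substitute x = 3:
= (3) - (13) = -10

-10


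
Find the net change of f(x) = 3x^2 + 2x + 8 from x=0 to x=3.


Net change = f(b) - f(a)
f(x) = 3x^2 + 2x + 8
Compute f(3):
f(3) = 3 * 3^2 + 2 * 3 + 8
= 27 + 6 + 8
= 41
Compute f(0):
f(0) = 3 * 0^2 + 2 * 0 + 8
= 0 + 0 + 8
= 8
Net change = 41 - 8 = 33

33


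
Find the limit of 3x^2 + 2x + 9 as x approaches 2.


Since polynomials are continuous, we use direct substitution.
lim(x->2) of 3x^2 + 2x + 9
= 3 * 2^2 + 2 * 2 + 9
= 12 + 4 + 9
= 25

25


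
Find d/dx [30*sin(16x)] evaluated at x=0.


Apply the chain rule to differentiate 30*sin(16x):
d/dx [30*sin(16x)]
= 30 * cos(16x) * d/dx(16x)
= 30 * 16 * cos(16x)
= 480 * cos(16x)
Evaluate at x = 0:
= 480 * cos(0)
= 480 * 1
= 480

480


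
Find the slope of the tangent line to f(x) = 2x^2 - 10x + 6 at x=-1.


The slope of the tangent line equals f'(x) at the point.
f(x) = 2x^2 - 10x + 6
f'(x) = 4x - 10
At x = -1:
f'(-1) = 4 * (-1) - 10
= -4 - 10
= -14

-14


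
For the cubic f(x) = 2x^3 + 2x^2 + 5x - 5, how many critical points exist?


Find where f'(x) = 0:
f(x) = 2x^3 + 2x^2 + 5x - 5
f'(x) = 6x^2 + 4x + 5
This is a quadratic in x. Use the discriminant to count real roots.
Discriminant = (4)^2 - 4 * 6 * 5
= 16 - 120
= -104
Since discriminant < 0, f'(x) = 0 has no real solutions.
Number of critical points: 0

0


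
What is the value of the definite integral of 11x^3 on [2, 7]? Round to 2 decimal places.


Find the antiderivative of 11x^3:
F(x) = 11/4 * x^4
Apply the Fundamental Theorem of Calculus:
F(7) - F(2)
= 11/4 * 7^4 - 11/4 * 2^4
= 11/4 * (2401 - 16)
= 11/4 * 2385
= 26235/4 = 6558.75

6558.75


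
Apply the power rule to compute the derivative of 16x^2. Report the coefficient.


We apply the power rule: d/dx [ax^n] = a*n * x^(n-1)
d/dx [16x^2]
= 16 * 2 * x^(2-1)
= 32x
The coefficient is 32

32


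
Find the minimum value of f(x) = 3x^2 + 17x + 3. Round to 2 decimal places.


For a quadratic f(x) = ax^2 + bx + c with a > 0, the minimum is at the vertex.
Vertex x-coordinate: x = -b/(2a)
x = -(17) / (2 * 3)
x = -17/6
Substitute back to find the minimum value:
f(-17/6) = 3 * (-17/6)^2 + 17 * (-17/6) + 3
= 289/12 - 289/6 + 3
= -253/12 ≈ -21.08

-21.08


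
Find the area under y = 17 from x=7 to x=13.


The area under a constant function y = 17 is a rectangle.
Width = 13 - 7 = 6
Height = 17
Area = width * height
= 6 * 17
= 102

102


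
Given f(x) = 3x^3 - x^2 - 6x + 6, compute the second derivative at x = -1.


First derivative:
f'(x) = 9x^2 - 2x - 6
Second derivative:
f''(x) = 18x - 2
Substitute x = -1:
f''(-1) = 18 * (-1) - 2
= -18 - 2
= -20

-20


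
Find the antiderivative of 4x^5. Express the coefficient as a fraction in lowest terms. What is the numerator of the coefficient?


Apply the power rule for integration:
integral of ax^n dx = a/(n+1) * x^(n+1) + C
integral of 4x^5 dx
= 4/6 * x^6 + C
= 2/3 * x^6 + C
The coefficient in lowest terms is 2/3, and its numerator is 2

2


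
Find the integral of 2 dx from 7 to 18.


The integral of a constant k over [a, b] equals k * (b - a).
integral from 7 to 18 of 2 dx
= 2 * (18 - 7)
= 2 * 11
= 22

22


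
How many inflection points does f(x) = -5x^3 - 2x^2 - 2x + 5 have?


Inflection points occur where f''(x) = 0 and concavity changes.
f(x) = -5x^3 - 2x^2 - 2x + 5
f'(x) = -15x^2 - 4x - 2
f''(x) = -30x - 4
Set f''(x) = 0:
-30x - 4 = 0
x = 4 / (-30) = -2/15
Since f''(x) is linear (degree 1), it changes sign at this point.
Therefore there is exactly 1 inflection point.

1


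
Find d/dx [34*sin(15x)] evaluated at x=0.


Apply the chain rule to differentiate 34*sin(15x):
d/dx [34*sin(15x)]
= 34 * cos(15x) * d/dx(15x)
= 34 * 15 * cos(15x)
= 510 * cos(15x)
Evaluate at x = 0:
= 510 * cos(0)
= 510 * 1
= 510

510


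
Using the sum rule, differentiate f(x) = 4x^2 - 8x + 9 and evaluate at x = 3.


Differentiate term by term using power and sum rules:
f(x) = 4x^2 - 8x + 9
f'(x) = 8x - 8
Substitute x = 3:
f'(3) = 8 * 3 - 8
= 24 - 8
= 16

16


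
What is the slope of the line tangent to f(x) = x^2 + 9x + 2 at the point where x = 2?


The slope of the tangent line equals f'(x) at the point.
f(x) = x^2 + 9x + 2
f'(x) = 2x + 9
At x = 2:
f'(2) = 2 * 2 + 9
= 4 + 9
= 13

13


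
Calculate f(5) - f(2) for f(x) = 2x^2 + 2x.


Net change = f(b) - f(a)
f(x) = 2x^2 + 2x
Compute f(5):
f(5) = 2 * 5^2 + 2 * 5 + 0
= 50 + 10 + 0
= 60
Compute f(2):
f(2) = 2 * 2^2 + 2 * 2 + 0
= 8 + 4 + 0
= 12
Net change = 60 - 12 = 48

48


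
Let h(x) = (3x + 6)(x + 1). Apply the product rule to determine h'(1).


Let u(x) = 3x + 6 and v(x) = x + 1
u'(x) = 3
v'(x) = 1
Product rule: h'(x) = u'(x)*v(x) + u(x)*v'(x)
= 3 * (x + 1) + (3x + 6) * 1
At x = 1:
u(1) = 3 * 1 + 6 = 9
v(1) = 1 * 1 + 1 = 2
h'(1) = 3 * 2 + 9 * 1
= 6 + 9
= 15

15


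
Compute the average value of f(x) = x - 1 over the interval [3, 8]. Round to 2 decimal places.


Average value = 1/(b-a) * integral from a to b of f(x) dx
First compute the integral of x - 1:
F(x) = (1/2)x^2 - x
F(8) = 1/2 * 64 - 1 * 8 = 24
F(3) = 1/2 * 9 - 1 * 3 = 3/2
Integral = 24 - 3/2 = 45/2
Average = (45/2) / (8 - 3) = (45/2) / 5
= 9/2 = 4.50

4.50


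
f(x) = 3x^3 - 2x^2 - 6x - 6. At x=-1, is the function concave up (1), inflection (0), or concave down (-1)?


Concavity is determined by the sign of f''(x).
f(x) = 3x^3 - 2x^2 - 6x - 6
f'(x) = 9x^2 - 4x - 6
f''(x) = 18x - 4
f''(-1) = 18 * (-1) - 4
= -18 - 4
= -22
Since f''(-1) < 0, the function is concave down (-1)

-1


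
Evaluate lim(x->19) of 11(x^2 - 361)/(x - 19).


Direct substitution gives 0/0, so we factor the numerator.
Factor: 11(x^2 - 361) = 11 * (x - 19)(x + 19)
Cancel the common factor (x - 19):
11(x^2 - 361)/(x - 19) = 11 * (x + 19)
Now substitute x = 19:
= 11 * (19 + 19) = 418

418


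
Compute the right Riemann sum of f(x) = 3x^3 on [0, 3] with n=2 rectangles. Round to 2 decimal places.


Right Riemann sum uses right endpoints of each subinterval.
Interval: [0, 3], n = 2
dx = (3 - 0) / 2 = 3/2
Right endpoints: [3/2, 3]
f values: [81/8, 81]
Sum = dx * (sum of f values)
= 3/2 * 729/8
= 2187/16 ≈ 136.69

136.69


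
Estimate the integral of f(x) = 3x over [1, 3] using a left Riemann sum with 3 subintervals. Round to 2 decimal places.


Left Riemann sum uses left endpoints of each subinterval.
Interval: [1, 3], n = 3
dx = (3 - 1) / 3 = 2/3
Left endpoints: [1, 5/3, 7/3]
f values: [3, 5, 7]
Sum = dx * (sum of f values)
= 2/3 * 15
= 10 = 10.00

10.00


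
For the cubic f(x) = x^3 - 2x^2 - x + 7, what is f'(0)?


Differentiate f(x) = x^3 - 2x^2 - x + 7 term by term:
f'(x) = 3x^2 - 4x - 1
Substitute x = 0:
f'(0) = 3 * 0^2 - 4 * 0 - 1
= 0 + 0 - 1
= -1

-1


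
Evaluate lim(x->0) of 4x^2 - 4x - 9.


Since polynomials are continuous, we use direct substitution.
lim(x->0) of 4x^2 - 4x - 9
= 4 * 0^2 - 4 * 0 - 9
= 0 + 0 - 9
= -9

-9


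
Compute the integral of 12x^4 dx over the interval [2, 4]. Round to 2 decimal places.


Find the antiderivative of 12x^4:
F(x) = 12/5 * x^5
Apply the Fundamental Theorem of Calculus:
F(4) - F(2)
= 12/5 * 4^5 - 12/5 * 2^5
= 12/5 * (1024 - 32)
= 12/5 * 992
= 11904/5 = 2380.80

2380.80


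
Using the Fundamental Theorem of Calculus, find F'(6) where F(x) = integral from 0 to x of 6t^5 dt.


By the Fundamental Theorem of Calculus (Part 1):
If F(x) = integral from 0 to x of f(t) dt, then F'(x) = f(x)
Here f(t) = 6t^5
So F'(x) = 6x^5
Evaluate at x = 6:
F'(6) = 6 * 6^5
= 6 * 7776
= 46656

46656


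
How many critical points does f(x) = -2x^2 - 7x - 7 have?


Find where f'(x) = 0:
f'(x) = -4x - 7
Set f'(x) = 0:
-4x - 7 = 0
x = 7 / (-4) = -7/4
This is a linear equation in x, so there is exactly one solution.
Number of critical points: 1

1


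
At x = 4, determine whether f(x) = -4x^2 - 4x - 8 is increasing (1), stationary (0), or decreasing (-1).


Compute f'(x) to determine behavior:
f'(x) = -8x - 4
f'(4) = -8 * 4 - 4
= -32 - 4
= -36
Since f'(4) < 0, the function is decreasing (-1)

-1


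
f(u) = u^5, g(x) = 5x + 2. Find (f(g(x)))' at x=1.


Using the chain rule: (f(g(x)))' = f'(g(x)) * g'(x)
First, find g(1):
g(1) = 5 * 1 + 2 = 7
Next, f'(u) = 5u^4
And g'(x) = 5
So f'(g(1)) * g'(1)
= 5 * 7^4 * 5
= 5 * 2401 * 5
= 60025

60025


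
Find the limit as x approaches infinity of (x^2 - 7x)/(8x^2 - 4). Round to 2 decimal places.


For limits at infinity with equal-degree polynomials,
we compare leading coefficients.
Numerator leading term: x^2
Denominator leading term: 8x^2
Divide both by x^2:
lim = (1 - 7/x) / (8 - 4/x^2)
As x -> infinity, the 1/x and 1/x^2 terms vanish:
= 1/8 ≈ 0.13

0.13


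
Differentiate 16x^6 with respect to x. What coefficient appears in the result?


We apply the power rule: d/dx [ax^n] = a*n * x^(n-1)
d/dx [16x^6]
= 16 * 6 * x^(6-1)
= 96x^5
The coefficient is 96

96


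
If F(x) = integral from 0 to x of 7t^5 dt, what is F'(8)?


By the Fundamental Theorem of Calculus (Part 1):
If F(x) = integral from 0 to x of f(t) dt, then F'(x) = f(x)
Here f(t) = 7t^5
So F'(x) = 7x^5
Evaluate at x = 8:
F'(8) = 7 * 8^5
= 7 * 32768
= 229376

229376


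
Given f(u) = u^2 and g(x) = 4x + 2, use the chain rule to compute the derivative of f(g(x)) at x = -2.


Using the chain rule: (f(g(x)))' = f'(g(x)) * g'(x)
First, find g(-2):
g(-2) = 4 * (-2) + 2 = -6
Next, f'(u) = 2u
And g'(x) = 4
So f'(g(-2)) * g'(-2)
= 2 * (-6) * 4
= -48

-48


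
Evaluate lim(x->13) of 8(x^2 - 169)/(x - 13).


Direct substitution gives 0/0, so we factor the numerator.
Factor: 8(x^2 - 169) = 8 * (x - 13)(x + 13)
Cancel the common factor (x - 13):
8(x^2 - 169)/(x - 13) = 8 * (x + 13)
Now substitute x = 13:
= 8 * (13 + 13) = 208

208


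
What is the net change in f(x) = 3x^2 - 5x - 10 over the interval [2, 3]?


Net change = f(b) - f(a)
f(x) = 3x^2 - 5x - 10
Compute f(3):
f(3) = 3 * 3^2 - 5 * 3 - 10
= 27 - 15 - 10
= 2
Compute f(2):
f(2) = 3 * 2^2 - 5 * 2 - 10
= 12 - 10 - 10
= -8
Net change = 2 - (-8) = 10

10
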